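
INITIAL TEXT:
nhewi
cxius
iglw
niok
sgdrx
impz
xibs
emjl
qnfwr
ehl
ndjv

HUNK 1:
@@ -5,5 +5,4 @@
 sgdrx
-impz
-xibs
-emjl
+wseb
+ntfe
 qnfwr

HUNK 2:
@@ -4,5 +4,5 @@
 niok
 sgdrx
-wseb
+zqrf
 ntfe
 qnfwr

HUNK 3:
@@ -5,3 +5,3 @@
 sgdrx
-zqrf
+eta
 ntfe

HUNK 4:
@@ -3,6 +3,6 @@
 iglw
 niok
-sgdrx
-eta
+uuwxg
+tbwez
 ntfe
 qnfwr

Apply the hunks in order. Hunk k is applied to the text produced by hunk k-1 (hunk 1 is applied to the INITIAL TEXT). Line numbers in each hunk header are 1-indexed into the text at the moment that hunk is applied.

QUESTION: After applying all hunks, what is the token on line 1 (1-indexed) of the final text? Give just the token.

Hunk 1: at line 5 remove [impz,xibs,emjl] add [wseb,ntfe] -> 10 lines: nhewi cxius iglw niok sgdrx wseb ntfe qnfwr ehl ndjv
Hunk 2: at line 4 remove [wseb] add [zqrf] -> 10 lines: nhewi cxius iglw niok sgdrx zqrf ntfe qnfwr ehl ndjv
Hunk 3: at line 5 remove [zqrf] add [eta] -> 10 lines: nhewi cxius iglw niok sgdrx eta ntfe qnfwr ehl ndjv
Hunk 4: at line 3 remove [sgdrx,eta] add [uuwxg,tbwez] -> 10 lines: nhewi cxius iglw niok uuwxg tbwez ntfe qnfwr ehl ndjv
Final line 1: nhewi

Answer: nhewi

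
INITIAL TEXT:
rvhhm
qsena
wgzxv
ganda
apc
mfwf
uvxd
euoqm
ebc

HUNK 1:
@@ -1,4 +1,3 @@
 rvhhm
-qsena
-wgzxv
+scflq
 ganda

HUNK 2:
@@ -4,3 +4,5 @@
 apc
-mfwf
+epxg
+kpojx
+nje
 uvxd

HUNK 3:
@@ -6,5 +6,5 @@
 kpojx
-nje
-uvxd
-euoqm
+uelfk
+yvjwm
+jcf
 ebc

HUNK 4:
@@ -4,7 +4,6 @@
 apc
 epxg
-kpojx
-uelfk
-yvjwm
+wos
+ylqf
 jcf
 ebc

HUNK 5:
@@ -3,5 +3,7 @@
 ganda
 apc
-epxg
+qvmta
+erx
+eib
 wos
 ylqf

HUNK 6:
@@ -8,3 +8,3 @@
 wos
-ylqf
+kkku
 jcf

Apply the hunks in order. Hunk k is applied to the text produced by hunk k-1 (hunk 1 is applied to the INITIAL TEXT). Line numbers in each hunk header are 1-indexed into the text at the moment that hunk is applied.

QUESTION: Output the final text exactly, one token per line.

Answer: rvhhm
scflq
ganda
apc
qvmta
erx
eib
wos
kkku
jcf
ebc

Derivation:
Hunk 1: at line 1 remove [qsena,wgzxv] add [scflq] -> 8 lines: rvhhm scflq ganda apc mfwf uvxd euoqm ebc
Hunk 2: at line 4 remove [mfwf] add [epxg,kpojx,nje] -> 10 lines: rvhhm scflq ganda apc epxg kpojx nje uvxd euoqm ebc
Hunk 3: at line 6 remove [nje,uvxd,euoqm] add [uelfk,yvjwm,jcf] -> 10 lines: rvhhm scflq ganda apc epxg kpojx uelfk yvjwm jcf ebc
Hunk 4: at line 4 remove [kpojx,uelfk,yvjwm] add [wos,ylqf] -> 9 lines: rvhhm scflq ganda apc epxg wos ylqf jcf ebc
Hunk 5: at line 3 remove [epxg] add [qvmta,erx,eib] -> 11 lines: rvhhm scflq ganda apc qvmta erx eib wos ylqf jcf ebc
Hunk 6: at line 8 remove [ylqf] add [kkku] -> 11 lines: rvhhm scflq ganda apc qvmta erx eib wos kkku jcf ebc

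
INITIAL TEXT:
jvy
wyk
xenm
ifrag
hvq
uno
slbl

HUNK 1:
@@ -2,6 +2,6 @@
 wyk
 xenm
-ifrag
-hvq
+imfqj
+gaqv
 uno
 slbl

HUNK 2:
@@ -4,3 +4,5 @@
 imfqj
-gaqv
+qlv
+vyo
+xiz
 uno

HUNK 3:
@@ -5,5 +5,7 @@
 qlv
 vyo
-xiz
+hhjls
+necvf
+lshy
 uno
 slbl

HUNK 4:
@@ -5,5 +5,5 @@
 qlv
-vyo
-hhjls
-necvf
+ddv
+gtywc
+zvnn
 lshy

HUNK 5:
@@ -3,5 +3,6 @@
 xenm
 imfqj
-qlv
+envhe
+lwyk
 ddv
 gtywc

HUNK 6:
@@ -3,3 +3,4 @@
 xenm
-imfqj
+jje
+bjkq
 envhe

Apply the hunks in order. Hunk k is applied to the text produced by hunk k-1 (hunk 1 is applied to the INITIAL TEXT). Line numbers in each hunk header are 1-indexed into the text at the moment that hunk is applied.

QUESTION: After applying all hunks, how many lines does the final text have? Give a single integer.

Hunk 1: at line 2 remove [ifrag,hvq] add [imfqj,gaqv] -> 7 lines: jvy wyk xenm imfqj gaqv uno slbl
Hunk 2: at line 4 remove [gaqv] add [qlv,vyo,xiz] -> 9 lines: jvy wyk xenm imfqj qlv vyo xiz uno slbl
Hunk 3: at line 5 remove [xiz] add [hhjls,necvf,lshy] -> 11 lines: jvy wyk xenm imfqj qlv vyo hhjls necvf lshy uno slbl
Hunk 4: at line 5 remove [vyo,hhjls,necvf] add [ddv,gtywc,zvnn] -> 11 lines: jvy wyk xenm imfqj qlv ddv gtywc zvnn lshy uno slbl
Hunk 5: at line 3 remove [qlv] add [envhe,lwyk] -> 12 lines: jvy wyk xenm imfqj envhe lwyk ddv gtywc zvnn lshy uno slbl
Hunk 6: at line 3 remove [imfqj] add [jje,bjkq] -> 13 lines: jvy wyk xenm jje bjkq envhe lwyk ddv gtywc zvnn lshy uno slbl
Final line count: 13

Answer: 13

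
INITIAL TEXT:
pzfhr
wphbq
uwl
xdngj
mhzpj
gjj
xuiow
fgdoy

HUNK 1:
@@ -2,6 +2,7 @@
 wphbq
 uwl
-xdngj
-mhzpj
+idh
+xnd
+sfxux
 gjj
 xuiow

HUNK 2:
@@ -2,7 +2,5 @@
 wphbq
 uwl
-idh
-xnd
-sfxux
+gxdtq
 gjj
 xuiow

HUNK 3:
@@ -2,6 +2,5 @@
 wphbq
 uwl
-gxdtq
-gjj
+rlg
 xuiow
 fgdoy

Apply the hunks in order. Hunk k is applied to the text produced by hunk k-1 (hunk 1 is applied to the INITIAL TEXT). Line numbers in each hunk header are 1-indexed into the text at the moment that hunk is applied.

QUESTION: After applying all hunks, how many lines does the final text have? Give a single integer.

Answer: 6

Derivation:
Hunk 1: at line 2 remove [xdngj,mhzpj] add [idh,xnd,sfxux] -> 9 lines: pzfhr wphbq uwl idh xnd sfxux gjj xuiow fgdoy
Hunk 2: at line 2 remove [idh,xnd,sfxux] add [gxdtq] -> 7 lines: pzfhr wphbq uwl gxdtq gjj xuiow fgdoy
Hunk 3: at line 2 remove [gxdtq,gjj] add [rlg] -> 6 lines: pzfhr wphbq uwl rlg xuiow fgdoy
Final line count: 6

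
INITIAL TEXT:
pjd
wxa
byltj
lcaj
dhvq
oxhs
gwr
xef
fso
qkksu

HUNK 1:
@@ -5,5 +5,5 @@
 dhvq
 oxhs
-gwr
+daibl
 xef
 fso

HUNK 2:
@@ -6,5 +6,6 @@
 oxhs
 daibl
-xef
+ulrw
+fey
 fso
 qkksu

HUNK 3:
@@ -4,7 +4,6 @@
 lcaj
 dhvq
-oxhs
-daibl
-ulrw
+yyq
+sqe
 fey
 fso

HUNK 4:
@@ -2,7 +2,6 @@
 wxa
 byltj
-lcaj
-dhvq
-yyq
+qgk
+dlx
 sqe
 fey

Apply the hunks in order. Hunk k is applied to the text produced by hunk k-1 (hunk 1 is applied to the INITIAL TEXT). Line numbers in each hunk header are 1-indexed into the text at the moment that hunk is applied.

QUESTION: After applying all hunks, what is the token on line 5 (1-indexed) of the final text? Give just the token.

Hunk 1: at line 5 remove [gwr] add [daibl] -> 10 lines: pjd wxa byltj lcaj dhvq oxhs daibl xef fso qkksu
Hunk 2: at line 6 remove [xef] add [ulrw,fey] -> 11 lines: pjd wxa byltj lcaj dhvq oxhs daibl ulrw fey fso qkksu
Hunk 3: at line 4 remove [oxhs,daibl,ulrw] add [yyq,sqe] -> 10 lines: pjd wxa byltj lcaj dhvq yyq sqe fey fso qkksu
Hunk 4: at line 2 remove [lcaj,dhvq,yyq] add [qgk,dlx] -> 9 lines: pjd wxa byltj qgk dlx sqe fey fso qkksu
Final line 5: dlx

Answer: dlx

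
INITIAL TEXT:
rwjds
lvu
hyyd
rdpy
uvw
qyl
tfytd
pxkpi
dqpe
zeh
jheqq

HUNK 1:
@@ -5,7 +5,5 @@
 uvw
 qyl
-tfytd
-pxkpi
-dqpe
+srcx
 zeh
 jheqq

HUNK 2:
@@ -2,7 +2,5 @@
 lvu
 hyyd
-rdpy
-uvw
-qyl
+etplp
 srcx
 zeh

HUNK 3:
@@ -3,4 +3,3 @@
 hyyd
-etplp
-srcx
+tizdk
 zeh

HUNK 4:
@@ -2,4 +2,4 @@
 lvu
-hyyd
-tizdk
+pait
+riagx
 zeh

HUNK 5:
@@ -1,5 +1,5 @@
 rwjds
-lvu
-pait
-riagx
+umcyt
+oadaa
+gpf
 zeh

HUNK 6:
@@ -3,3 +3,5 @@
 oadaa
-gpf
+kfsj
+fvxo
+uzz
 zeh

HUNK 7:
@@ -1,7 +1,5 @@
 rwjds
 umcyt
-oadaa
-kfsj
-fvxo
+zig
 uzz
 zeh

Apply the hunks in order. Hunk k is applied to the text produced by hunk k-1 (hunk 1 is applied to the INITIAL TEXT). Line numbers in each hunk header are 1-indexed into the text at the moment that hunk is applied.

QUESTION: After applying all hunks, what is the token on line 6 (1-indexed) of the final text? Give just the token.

Hunk 1: at line 5 remove [tfytd,pxkpi,dqpe] add [srcx] -> 9 lines: rwjds lvu hyyd rdpy uvw qyl srcx zeh jheqq
Hunk 2: at line 2 remove [rdpy,uvw,qyl] add [etplp] -> 7 lines: rwjds lvu hyyd etplp srcx zeh jheqq
Hunk 3: at line 3 remove [etplp,srcx] add [tizdk] -> 6 lines: rwjds lvu hyyd tizdk zeh jheqq
Hunk 4: at line 2 remove [hyyd,tizdk] add [pait,riagx] -> 6 lines: rwjds lvu pait riagx zeh jheqq
Hunk 5: at line 1 remove [lvu,pait,riagx] add [umcyt,oadaa,gpf] -> 6 lines: rwjds umcyt oadaa gpf zeh jheqq
Hunk 6: at line 3 remove [gpf] add [kfsj,fvxo,uzz] -> 8 lines: rwjds umcyt oadaa kfsj fvxo uzz zeh jheqq
Hunk 7: at line 1 remove [oadaa,kfsj,fvxo] add [zig] -> 6 lines: rwjds umcyt zig uzz zeh jheqq
Final line 6: jheqq

Answer: jheqq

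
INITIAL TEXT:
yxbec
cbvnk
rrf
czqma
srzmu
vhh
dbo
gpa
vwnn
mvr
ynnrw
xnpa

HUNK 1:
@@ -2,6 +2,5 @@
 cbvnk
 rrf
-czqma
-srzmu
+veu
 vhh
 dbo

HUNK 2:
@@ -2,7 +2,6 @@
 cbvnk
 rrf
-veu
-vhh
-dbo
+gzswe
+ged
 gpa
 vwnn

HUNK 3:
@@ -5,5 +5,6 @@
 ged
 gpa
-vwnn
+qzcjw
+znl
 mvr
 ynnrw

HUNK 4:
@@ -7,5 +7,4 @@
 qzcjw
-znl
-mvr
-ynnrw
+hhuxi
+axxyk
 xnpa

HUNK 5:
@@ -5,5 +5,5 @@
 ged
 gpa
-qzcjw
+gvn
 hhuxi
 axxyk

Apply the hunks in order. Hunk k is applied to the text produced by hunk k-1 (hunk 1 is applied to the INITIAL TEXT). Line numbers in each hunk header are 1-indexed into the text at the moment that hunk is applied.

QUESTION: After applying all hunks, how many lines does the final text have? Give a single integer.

Answer: 10

Derivation:
Hunk 1: at line 2 remove [czqma,srzmu] add [veu] -> 11 lines: yxbec cbvnk rrf veu vhh dbo gpa vwnn mvr ynnrw xnpa
Hunk 2: at line 2 remove [veu,vhh,dbo] add [gzswe,ged] -> 10 lines: yxbec cbvnk rrf gzswe ged gpa vwnn mvr ynnrw xnpa
Hunk 3: at line 5 remove [vwnn] add [qzcjw,znl] -> 11 lines: yxbec cbvnk rrf gzswe ged gpa qzcjw znl mvr ynnrw xnpa
Hunk 4: at line 7 remove [znl,mvr,ynnrw] add [hhuxi,axxyk] -> 10 lines: yxbec cbvnk rrf gzswe ged gpa qzcjw hhuxi axxyk xnpa
Hunk 5: at line 5 remove [qzcjw] add [gvn] -> 10 lines: yxbec cbvnk rrf gzswe ged gpa gvn hhuxi axxyk xnpa
Final line count: 10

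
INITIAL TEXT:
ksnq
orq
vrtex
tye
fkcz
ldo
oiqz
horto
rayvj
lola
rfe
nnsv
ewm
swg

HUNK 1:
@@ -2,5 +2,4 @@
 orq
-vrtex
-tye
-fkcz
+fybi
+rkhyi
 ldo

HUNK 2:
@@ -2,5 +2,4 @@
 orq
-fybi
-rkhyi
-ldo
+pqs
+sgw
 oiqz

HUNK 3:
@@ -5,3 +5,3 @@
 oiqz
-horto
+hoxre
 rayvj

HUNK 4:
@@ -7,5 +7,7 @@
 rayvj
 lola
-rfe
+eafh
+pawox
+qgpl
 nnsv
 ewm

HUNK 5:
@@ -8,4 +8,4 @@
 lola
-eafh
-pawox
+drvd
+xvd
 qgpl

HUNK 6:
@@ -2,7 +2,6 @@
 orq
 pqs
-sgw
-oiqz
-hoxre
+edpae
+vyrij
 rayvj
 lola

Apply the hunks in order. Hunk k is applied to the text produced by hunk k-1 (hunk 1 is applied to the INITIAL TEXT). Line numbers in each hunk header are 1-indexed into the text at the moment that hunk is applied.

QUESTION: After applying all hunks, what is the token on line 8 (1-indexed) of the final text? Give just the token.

Answer: drvd

Derivation:
Hunk 1: at line 2 remove [vrtex,tye,fkcz] add [fybi,rkhyi] -> 13 lines: ksnq orq fybi rkhyi ldo oiqz horto rayvj lola rfe nnsv ewm swg
Hunk 2: at line 2 remove [fybi,rkhyi,ldo] add [pqs,sgw] -> 12 lines: ksnq orq pqs sgw oiqz horto rayvj lola rfe nnsv ewm swg
Hunk 3: at line 5 remove [horto] add [hoxre] -> 12 lines: ksnq orq pqs sgw oiqz hoxre rayvj lola rfe nnsv ewm swg
Hunk 4: at line 7 remove [rfe] add [eafh,pawox,qgpl] -> 14 lines: ksnq orq pqs sgw oiqz hoxre rayvj lola eafh pawox qgpl nnsv ewm swg
Hunk 5: at line 8 remove [eafh,pawox] add [drvd,xvd] -> 14 lines: ksnq orq pqs sgw oiqz hoxre rayvj lola drvd xvd qgpl nnsv ewm swg
Hunk 6: at line 2 remove [sgw,oiqz,hoxre] add [edpae,vyrij] -> 13 lines: ksnq orq pqs edpae vyrij rayvj lola drvd xvd qgpl nnsv ewm swg
Final line 8: drvd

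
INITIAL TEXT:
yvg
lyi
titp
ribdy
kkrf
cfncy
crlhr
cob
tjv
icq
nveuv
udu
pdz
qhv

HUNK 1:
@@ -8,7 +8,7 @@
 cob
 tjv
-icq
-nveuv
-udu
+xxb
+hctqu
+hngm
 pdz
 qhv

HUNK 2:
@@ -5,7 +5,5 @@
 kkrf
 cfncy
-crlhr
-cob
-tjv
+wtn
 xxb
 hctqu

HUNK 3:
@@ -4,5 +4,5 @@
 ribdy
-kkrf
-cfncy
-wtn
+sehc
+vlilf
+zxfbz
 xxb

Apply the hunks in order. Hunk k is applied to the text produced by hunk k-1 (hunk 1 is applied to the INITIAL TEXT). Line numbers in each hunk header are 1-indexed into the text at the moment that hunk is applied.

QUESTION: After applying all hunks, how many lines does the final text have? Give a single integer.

Answer: 12

Derivation:
Hunk 1: at line 8 remove [icq,nveuv,udu] add [xxb,hctqu,hngm] -> 14 lines: yvg lyi titp ribdy kkrf cfncy crlhr cob tjv xxb hctqu hngm pdz qhv
Hunk 2: at line 5 remove [crlhr,cob,tjv] add [wtn] -> 12 lines: yvg lyi titp ribdy kkrf cfncy wtn xxb hctqu hngm pdz qhv
Hunk 3: at line 4 remove [kkrf,cfncy,wtn] add [sehc,vlilf,zxfbz] -> 12 lines: yvg lyi titp ribdy sehc vlilf zxfbz xxb hctqu hngm pdz qhv
Final line count: 12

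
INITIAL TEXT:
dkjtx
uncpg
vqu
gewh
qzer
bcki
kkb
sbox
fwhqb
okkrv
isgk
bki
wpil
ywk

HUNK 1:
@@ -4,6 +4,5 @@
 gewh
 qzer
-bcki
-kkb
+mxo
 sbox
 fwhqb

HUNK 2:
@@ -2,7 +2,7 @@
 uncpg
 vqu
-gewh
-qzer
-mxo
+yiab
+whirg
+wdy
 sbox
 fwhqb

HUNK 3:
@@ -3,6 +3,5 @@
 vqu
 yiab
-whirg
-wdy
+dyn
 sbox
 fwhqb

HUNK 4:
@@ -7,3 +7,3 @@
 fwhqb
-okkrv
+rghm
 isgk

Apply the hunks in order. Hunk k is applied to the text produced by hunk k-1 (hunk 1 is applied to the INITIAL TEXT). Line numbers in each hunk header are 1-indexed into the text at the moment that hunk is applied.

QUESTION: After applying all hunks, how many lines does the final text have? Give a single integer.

Answer: 12

Derivation:
Hunk 1: at line 4 remove [bcki,kkb] add [mxo] -> 13 lines: dkjtx uncpg vqu gewh qzer mxo sbox fwhqb okkrv isgk bki wpil ywk
Hunk 2: at line 2 remove [gewh,qzer,mxo] add [yiab,whirg,wdy] -> 13 lines: dkjtx uncpg vqu yiab whirg wdy sbox fwhqb okkrv isgk bki wpil ywk
Hunk 3: at line 3 remove [whirg,wdy] add [dyn] -> 12 lines: dkjtx uncpg vqu yiab dyn sbox fwhqb okkrv isgk bki wpil ywk
Hunk 4: at line 7 remove [okkrv] add [rghm] -> 12 lines: dkjtx uncpg vqu yiab dyn sbox fwhqb rghm isgk bki wpil ywk
Final line count: 12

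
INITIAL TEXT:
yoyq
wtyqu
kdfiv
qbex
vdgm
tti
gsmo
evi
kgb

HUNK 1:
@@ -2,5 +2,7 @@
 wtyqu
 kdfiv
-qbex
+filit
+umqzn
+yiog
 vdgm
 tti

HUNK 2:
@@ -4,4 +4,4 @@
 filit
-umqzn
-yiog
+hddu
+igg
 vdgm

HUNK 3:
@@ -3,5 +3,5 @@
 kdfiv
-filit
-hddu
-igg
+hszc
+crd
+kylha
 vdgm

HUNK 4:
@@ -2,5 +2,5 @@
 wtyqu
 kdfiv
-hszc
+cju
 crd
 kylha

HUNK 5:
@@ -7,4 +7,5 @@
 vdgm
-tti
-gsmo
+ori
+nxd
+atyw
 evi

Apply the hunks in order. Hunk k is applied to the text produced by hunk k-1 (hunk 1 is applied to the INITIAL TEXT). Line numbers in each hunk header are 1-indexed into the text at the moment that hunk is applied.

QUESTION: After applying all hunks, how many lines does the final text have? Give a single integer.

Answer: 12

Derivation:
Hunk 1: at line 2 remove [qbex] add [filit,umqzn,yiog] -> 11 lines: yoyq wtyqu kdfiv filit umqzn yiog vdgm tti gsmo evi kgb
Hunk 2: at line 4 remove [umqzn,yiog] add [hddu,igg] -> 11 lines: yoyq wtyqu kdfiv filit hddu igg vdgm tti gsmo evi kgb
Hunk 3: at line 3 remove [filit,hddu,igg] add [hszc,crd,kylha] -> 11 lines: yoyq wtyqu kdfiv hszc crd kylha vdgm tti gsmo evi kgb
Hunk 4: at line 2 remove [hszc] add [cju] -> 11 lines: yoyq wtyqu kdfiv cju crd kylha vdgm tti gsmo evi kgb
Hunk 5: at line 7 remove [tti,gsmo] add [ori,nxd,atyw] -> 12 lines: yoyq wtyqu kdfiv cju crd kylha vdgm ori nxd atyw evi kgb
Final line count: 12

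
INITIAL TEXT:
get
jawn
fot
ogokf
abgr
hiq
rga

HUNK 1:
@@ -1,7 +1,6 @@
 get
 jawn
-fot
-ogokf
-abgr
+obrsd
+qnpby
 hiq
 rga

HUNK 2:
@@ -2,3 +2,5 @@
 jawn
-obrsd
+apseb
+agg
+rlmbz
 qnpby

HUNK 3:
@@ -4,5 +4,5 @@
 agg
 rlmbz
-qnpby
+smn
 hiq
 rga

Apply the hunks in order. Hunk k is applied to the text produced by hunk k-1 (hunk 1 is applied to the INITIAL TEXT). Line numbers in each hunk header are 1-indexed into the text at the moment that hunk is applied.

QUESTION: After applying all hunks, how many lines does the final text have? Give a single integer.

Answer: 8

Derivation:
Hunk 1: at line 1 remove [fot,ogokf,abgr] add [obrsd,qnpby] -> 6 lines: get jawn obrsd qnpby hiq rga
Hunk 2: at line 2 remove [obrsd] add [apseb,agg,rlmbz] -> 8 lines: get jawn apseb agg rlmbz qnpby hiq rga
Hunk 3: at line 4 remove [qnpby] add [smn] -> 8 lines: get jawn apseb agg rlmbz smn hiq rga
Final line count: 8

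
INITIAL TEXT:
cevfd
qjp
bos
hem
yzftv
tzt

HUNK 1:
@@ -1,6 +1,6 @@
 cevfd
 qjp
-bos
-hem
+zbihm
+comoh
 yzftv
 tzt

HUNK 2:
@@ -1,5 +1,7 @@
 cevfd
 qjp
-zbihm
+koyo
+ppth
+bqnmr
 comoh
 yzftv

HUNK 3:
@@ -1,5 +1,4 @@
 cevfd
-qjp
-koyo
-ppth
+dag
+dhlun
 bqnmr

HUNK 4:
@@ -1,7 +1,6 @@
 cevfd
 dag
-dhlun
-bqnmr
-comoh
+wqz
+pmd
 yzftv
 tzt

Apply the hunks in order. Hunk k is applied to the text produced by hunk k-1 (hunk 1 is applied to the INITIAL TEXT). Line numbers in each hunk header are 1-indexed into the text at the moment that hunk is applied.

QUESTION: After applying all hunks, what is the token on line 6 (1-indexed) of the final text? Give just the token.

Hunk 1: at line 1 remove [bos,hem] add [zbihm,comoh] -> 6 lines: cevfd qjp zbihm comoh yzftv tzt
Hunk 2: at line 1 remove [zbihm] add [koyo,ppth,bqnmr] -> 8 lines: cevfd qjp koyo ppth bqnmr comoh yzftv tzt
Hunk 3: at line 1 remove [qjp,koyo,ppth] add [dag,dhlun] -> 7 lines: cevfd dag dhlun bqnmr comoh yzftv tzt
Hunk 4: at line 1 remove [dhlun,bqnmr,comoh] add [wqz,pmd] -> 6 lines: cevfd dag wqz pmd yzftv tzt
Final line 6: tzt

Answer: tzt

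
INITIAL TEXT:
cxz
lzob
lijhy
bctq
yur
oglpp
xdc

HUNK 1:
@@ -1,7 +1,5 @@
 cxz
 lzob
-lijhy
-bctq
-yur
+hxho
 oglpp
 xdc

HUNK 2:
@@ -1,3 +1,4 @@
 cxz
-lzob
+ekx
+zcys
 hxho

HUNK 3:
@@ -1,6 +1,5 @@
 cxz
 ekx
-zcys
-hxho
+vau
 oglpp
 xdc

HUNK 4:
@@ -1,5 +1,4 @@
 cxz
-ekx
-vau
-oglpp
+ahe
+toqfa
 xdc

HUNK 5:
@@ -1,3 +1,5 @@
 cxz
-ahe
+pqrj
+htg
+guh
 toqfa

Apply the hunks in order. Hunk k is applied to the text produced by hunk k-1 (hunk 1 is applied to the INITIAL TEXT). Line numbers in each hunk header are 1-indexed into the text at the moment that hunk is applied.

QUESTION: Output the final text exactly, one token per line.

Answer: cxz
pqrj
htg
guh
toqfa
xdc

Derivation:
Hunk 1: at line 1 remove [lijhy,bctq,yur] add [hxho] -> 5 lines: cxz lzob hxho oglpp xdc
Hunk 2: at line 1 remove [lzob] add [ekx,zcys] -> 6 lines: cxz ekx zcys hxho oglpp xdc
Hunk 3: at line 1 remove [zcys,hxho] add [vau] -> 5 lines: cxz ekx vau oglpp xdc
Hunk 4: at line 1 remove [ekx,vau,oglpp] add [ahe,toqfa] -> 4 lines: cxz ahe toqfa xdc
Hunk 5: at line 1 remove [ahe] add [pqrj,htg,guh] -> 6 lines: cxz pqrj htg guh toqfa xdc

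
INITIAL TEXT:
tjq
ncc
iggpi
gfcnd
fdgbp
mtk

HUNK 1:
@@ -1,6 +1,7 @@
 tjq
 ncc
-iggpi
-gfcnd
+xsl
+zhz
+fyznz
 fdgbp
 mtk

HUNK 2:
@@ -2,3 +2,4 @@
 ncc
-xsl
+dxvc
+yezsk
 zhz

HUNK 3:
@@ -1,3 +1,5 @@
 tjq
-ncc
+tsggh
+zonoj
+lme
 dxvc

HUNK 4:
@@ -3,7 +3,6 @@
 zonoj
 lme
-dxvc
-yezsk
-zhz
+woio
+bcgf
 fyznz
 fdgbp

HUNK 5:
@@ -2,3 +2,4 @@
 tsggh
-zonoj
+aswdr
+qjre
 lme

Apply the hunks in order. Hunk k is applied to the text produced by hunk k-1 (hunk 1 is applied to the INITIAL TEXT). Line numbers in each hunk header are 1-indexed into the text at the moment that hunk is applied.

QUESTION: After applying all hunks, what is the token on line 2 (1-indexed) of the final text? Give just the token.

Answer: tsggh

Derivation:
Hunk 1: at line 1 remove [iggpi,gfcnd] add [xsl,zhz,fyznz] -> 7 lines: tjq ncc xsl zhz fyznz fdgbp mtk
Hunk 2: at line 2 remove [xsl] add [dxvc,yezsk] -> 8 lines: tjq ncc dxvc yezsk zhz fyznz fdgbp mtk
Hunk 3: at line 1 remove [ncc] add [tsggh,zonoj,lme] -> 10 lines: tjq tsggh zonoj lme dxvc yezsk zhz fyznz fdgbp mtk
Hunk 4: at line 3 remove [dxvc,yezsk,zhz] add [woio,bcgf] -> 9 lines: tjq tsggh zonoj lme woio bcgf fyznz fdgbp mtk
Hunk 5: at line 2 remove [zonoj] add [aswdr,qjre] -> 10 lines: tjq tsggh aswdr qjre lme woio bcgf fyznz fdgbp mtk
Final line 2: tsggh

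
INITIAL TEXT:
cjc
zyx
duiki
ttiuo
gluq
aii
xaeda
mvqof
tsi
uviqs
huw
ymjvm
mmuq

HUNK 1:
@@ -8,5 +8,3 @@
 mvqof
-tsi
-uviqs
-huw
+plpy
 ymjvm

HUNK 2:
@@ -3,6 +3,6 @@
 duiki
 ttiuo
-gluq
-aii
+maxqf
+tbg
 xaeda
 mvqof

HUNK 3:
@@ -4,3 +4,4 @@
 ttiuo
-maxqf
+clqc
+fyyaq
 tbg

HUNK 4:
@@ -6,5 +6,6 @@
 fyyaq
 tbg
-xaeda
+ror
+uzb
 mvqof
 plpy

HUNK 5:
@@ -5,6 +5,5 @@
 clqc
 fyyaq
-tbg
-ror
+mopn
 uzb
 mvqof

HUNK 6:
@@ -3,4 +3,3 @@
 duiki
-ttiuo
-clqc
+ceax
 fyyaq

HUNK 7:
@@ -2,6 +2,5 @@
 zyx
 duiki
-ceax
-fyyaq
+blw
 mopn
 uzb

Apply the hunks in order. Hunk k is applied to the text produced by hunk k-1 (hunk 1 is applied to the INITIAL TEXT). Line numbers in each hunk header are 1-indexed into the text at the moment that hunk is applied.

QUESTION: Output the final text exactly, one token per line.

Hunk 1: at line 8 remove [tsi,uviqs,huw] add [plpy] -> 11 lines: cjc zyx duiki ttiuo gluq aii xaeda mvqof plpy ymjvm mmuq
Hunk 2: at line 3 remove [gluq,aii] add [maxqf,tbg] -> 11 lines: cjc zyx duiki ttiuo maxqf tbg xaeda mvqof plpy ymjvm mmuq
Hunk 3: at line 4 remove [maxqf] add [clqc,fyyaq] -> 12 lines: cjc zyx duiki ttiuo clqc fyyaq tbg xaeda mvqof plpy ymjvm mmuq
Hunk 4: at line 6 remove [xaeda] add [ror,uzb] -> 13 lines: cjc zyx duiki ttiuo clqc fyyaq tbg ror uzb mvqof plpy ymjvm mmuq
Hunk 5: at line 5 remove [tbg,ror] add [mopn] -> 12 lines: cjc zyx duiki ttiuo clqc fyyaq mopn uzb mvqof plpy ymjvm mmuq
Hunk 6: at line 3 remove [ttiuo,clqc] add [ceax] -> 11 lines: cjc zyx duiki ceax fyyaq mopn uzb mvqof plpy ymjvm mmuq
Hunk 7: at line 2 remove [ceax,fyyaq] add [blw] -> 10 lines: cjc zyx duiki blw mopn uzb mvqof plpy ymjvm mmuq

Answer: cjc
zyx
duiki
blw
mopn
uzb
mvqof
plpy
ymjvm
mmuq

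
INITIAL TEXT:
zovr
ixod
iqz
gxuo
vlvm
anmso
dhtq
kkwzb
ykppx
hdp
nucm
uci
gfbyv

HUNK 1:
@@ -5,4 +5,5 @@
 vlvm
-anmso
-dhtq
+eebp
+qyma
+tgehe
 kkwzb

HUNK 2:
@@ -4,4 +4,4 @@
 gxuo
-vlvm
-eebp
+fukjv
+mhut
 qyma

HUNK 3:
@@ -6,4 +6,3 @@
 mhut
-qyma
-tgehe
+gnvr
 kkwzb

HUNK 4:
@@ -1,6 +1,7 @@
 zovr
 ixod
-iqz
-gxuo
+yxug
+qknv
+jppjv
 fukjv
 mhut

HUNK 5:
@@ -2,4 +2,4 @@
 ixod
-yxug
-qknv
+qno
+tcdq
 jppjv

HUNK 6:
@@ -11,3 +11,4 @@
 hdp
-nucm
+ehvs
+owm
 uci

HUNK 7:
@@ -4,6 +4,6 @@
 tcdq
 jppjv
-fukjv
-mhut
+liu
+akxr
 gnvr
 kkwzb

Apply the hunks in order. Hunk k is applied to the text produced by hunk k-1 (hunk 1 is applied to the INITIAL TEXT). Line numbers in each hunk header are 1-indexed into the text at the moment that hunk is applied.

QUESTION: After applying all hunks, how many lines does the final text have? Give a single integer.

Answer: 15

Derivation:
Hunk 1: at line 5 remove [anmso,dhtq] add [eebp,qyma,tgehe] -> 14 lines: zovr ixod iqz gxuo vlvm eebp qyma tgehe kkwzb ykppx hdp nucm uci gfbyv
Hunk 2: at line 4 remove [vlvm,eebp] add [fukjv,mhut] -> 14 lines: zovr ixod iqz gxuo fukjv mhut qyma tgehe kkwzb ykppx hdp nucm uci gfbyv
Hunk 3: at line 6 remove [qyma,tgehe] add [gnvr] -> 13 lines: zovr ixod iqz gxuo fukjv mhut gnvr kkwzb ykppx hdp nucm uci gfbyv
Hunk 4: at line 1 remove [iqz,gxuo] add [yxug,qknv,jppjv] -> 14 lines: zovr ixod yxug qknv jppjv fukjv mhut gnvr kkwzb ykppx hdp nucm uci gfbyv
Hunk 5: at line 2 remove [yxug,qknv] add [qno,tcdq] -> 14 lines: zovr ixod qno tcdq jppjv fukjv mhut gnvr kkwzb ykppx hdp nucm uci gfbyv
Hunk 6: at line 11 remove [nucm] add [ehvs,owm] -> 15 lines: zovr ixod qno tcdq jppjv fukjv mhut gnvr kkwzb ykppx hdp ehvs owm uci gfbyv
Hunk 7: at line 4 remove [fukjv,mhut] add [liu,akxr] -> 15 lines: zovr ixod qno tcdq jppjv liu akxr gnvr kkwzb ykppx hdp ehvs owm uci gfbyv
Final line count: 15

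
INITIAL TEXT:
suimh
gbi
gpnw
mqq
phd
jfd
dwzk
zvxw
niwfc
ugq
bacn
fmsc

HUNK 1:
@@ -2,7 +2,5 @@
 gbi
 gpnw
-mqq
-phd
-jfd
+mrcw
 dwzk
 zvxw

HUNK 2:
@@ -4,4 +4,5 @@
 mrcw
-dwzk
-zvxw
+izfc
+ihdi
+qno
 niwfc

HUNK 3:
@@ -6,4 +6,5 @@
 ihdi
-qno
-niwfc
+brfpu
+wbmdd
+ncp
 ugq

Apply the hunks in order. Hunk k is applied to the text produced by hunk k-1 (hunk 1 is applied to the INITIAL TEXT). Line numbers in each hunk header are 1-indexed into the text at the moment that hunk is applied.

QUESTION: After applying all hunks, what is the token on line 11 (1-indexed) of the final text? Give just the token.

Answer: bacn

Derivation:
Hunk 1: at line 2 remove [mqq,phd,jfd] add [mrcw] -> 10 lines: suimh gbi gpnw mrcw dwzk zvxw niwfc ugq bacn fmsc
Hunk 2: at line 4 remove [dwzk,zvxw] add [izfc,ihdi,qno] -> 11 lines: suimh gbi gpnw mrcw izfc ihdi qno niwfc ugq bacn fmsc
Hunk 3: at line 6 remove [qno,niwfc] add [brfpu,wbmdd,ncp] -> 12 lines: suimh gbi gpnw mrcw izfc ihdi brfpu wbmdd ncp ugq bacn fmsc
Final line 11: bacn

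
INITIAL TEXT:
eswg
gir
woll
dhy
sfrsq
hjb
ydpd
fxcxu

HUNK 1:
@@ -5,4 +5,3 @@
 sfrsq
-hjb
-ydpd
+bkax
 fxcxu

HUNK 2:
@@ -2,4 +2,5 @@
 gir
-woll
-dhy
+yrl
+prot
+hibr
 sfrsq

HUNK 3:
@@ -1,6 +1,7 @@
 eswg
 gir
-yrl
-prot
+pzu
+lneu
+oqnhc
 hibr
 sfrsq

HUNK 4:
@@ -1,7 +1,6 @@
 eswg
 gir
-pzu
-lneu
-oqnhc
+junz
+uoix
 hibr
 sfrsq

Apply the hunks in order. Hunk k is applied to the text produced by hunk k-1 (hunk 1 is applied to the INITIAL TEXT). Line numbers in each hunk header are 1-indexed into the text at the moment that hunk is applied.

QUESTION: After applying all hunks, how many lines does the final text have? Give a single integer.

Answer: 8

Derivation:
Hunk 1: at line 5 remove [hjb,ydpd] add [bkax] -> 7 lines: eswg gir woll dhy sfrsq bkax fxcxu
Hunk 2: at line 2 remove [woll,dhy] add [yrl,prot,hibr] -> 8 lines: eswg gir yrl prot hibr sfrsq bkax fxcxu
Hunk 3: at line 1 remove [yrl,prot] add [pzu,lneu,oqnhc] -> 9 lines: eswg gir pzu lneu oqnhc hibr sfrsq bkax fxcxu
Hunk 4: at line 1 remove [pzu,lneu,oqnhc] add [junz,uoix] -> 8 lines: eswg gir junz uoix hibr sfrsq bkax fxcxu
Final line count: 8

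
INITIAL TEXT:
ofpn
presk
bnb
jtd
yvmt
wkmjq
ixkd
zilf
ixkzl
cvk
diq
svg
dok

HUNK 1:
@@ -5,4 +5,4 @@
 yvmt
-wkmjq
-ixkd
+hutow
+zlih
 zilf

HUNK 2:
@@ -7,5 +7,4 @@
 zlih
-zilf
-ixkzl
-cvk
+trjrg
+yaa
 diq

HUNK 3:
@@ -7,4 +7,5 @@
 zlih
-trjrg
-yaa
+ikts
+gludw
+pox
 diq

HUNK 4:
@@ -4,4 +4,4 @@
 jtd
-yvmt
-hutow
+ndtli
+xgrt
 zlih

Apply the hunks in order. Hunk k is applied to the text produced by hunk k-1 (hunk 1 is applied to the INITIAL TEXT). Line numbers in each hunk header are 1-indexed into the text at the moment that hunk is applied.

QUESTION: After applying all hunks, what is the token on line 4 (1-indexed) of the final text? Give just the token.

Hunk 1: at line 5 remove [wkmjq,ixkd] add [hutow,zlih] -> 13 lines: ofpn presk bnb jtd yvmt hutow zlih zilf ixkzl cvk diq svg dok
Hunk 2: at line 7 remove [zilf,ixkzl,cvk] add [trjrg,yaa] -> 12 lines: ofpn presk bnb jtd yvmt hutow zlih trjrg yaa diq svg dok
Hunk 3: at line 7 remove [trjrg,yaa] add [ikts,gludw,pox] -> 13 lines: ofpn presk bnb jtd yvmt hutow zlih ikts gludw pox diq svg dok
Hunk 4: at line 4 remove [yvmt,hutow] add [ndtli,xgrt] -> 13 lines: ofpn presk bnb jtd ndtli xgrt zlih ikts gludw pox diq svg dok
Final line 4: jtd

Answer: jtd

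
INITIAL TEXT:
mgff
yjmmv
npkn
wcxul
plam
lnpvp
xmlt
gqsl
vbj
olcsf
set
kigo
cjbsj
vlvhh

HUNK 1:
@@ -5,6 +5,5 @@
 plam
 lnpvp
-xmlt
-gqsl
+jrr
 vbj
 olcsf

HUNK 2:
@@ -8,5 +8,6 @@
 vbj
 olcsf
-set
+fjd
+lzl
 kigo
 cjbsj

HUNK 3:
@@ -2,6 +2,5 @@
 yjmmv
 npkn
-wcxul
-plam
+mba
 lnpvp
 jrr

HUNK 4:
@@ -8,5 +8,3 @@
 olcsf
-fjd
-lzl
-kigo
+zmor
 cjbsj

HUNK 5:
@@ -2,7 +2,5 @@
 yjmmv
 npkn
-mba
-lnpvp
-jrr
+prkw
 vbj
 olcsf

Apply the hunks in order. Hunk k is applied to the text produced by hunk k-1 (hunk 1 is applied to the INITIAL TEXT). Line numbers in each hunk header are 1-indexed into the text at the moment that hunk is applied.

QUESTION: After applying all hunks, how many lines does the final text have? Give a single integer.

Hunk 1: at line 5 remove [xmlt,gqsl] add [jrr] -> 13 lines: mgff yjmmv npkn wcxul plam lnpvp jrr vbj olcsf set kigo cjbsj vlvhh
Hunk 2: at line 8 remove [set] add [fjd,lzl] -> 14 lines: mgff yjmmv npkn wcxul plam lnpvp jrr vbj olcsf fjd lzl kigo cjbsj vlvhh
Hunk 3: at line 2 remove [wcxul,plam] add [mba] -> 13 lines: mgff yjmmv npkn mba lnpvp jrr vbj olcsf fjd lzl kigo cjbsj vlvhh
Hunk 4: at line 8 remove [fjd,lzl,kigo] add [zmor] -> 11 lines: mgff yjmmv npkn mba lnpvp jrr vbj olcsf zmor cjbsj vlvhh
Hunk 5: at line 2 remove [mba,lnpvp,jrr] add [prkw] -> 9 lines: mgff yjmmv npkn prkw vbj olcsf zmor cjbsj vlvhh
Final line count: 9

Answer: 9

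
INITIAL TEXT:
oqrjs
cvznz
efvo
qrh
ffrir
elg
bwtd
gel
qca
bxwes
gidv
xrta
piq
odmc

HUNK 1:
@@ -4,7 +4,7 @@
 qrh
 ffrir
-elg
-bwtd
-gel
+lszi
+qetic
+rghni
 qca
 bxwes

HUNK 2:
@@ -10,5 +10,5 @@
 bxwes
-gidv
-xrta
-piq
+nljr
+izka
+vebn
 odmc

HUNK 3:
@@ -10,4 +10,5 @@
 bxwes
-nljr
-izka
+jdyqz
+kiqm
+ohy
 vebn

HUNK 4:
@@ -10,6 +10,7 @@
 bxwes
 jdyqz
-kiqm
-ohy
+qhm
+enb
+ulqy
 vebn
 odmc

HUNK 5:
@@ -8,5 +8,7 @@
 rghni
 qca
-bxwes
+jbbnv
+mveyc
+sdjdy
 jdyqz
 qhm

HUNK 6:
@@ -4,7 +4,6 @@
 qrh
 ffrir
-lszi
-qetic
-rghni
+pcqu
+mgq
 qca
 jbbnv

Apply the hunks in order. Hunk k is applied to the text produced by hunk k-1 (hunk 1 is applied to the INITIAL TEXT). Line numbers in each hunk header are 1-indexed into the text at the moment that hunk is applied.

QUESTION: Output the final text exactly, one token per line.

Hunk 1: at line 4 remove [elg,bwtd,gel] add [lszi,qetic,rghni] -> 14 lines: oqrjs cvznz efvo qrh ffrir lszi qetic rghni qca bxwes gidv xrta piq odmc
Hunk 2: at line 10 remove [gidv,xrta,piq] add [nljr,izka,vebn] -> 14 lines: oqrjs cvznz efvo qrh ffrir lszi qetic rghni qca bxwes nljr izka vebn odmc
Hunk 3: at line 10 remove [nljr,izka] add [jdyqz,kiqm,ohy] -> 15 lines: oqrjs cvznz efvo qrh ffrir lszi qetic rghni qca bxwes jdyqz kiqm ohy vebn odmc
Hunk 4: at line 10 remove [kiqm,ohy] add [qhm,enb,ulqy] -> 16 lines: oqrjs cvznz efvo qrh ffrir lszi qetic rghni qca bxwes jdyqz qhm enb ulqy vebn odmc
Hunk 5: at line 8 remove [bxwes] add [jbbnv,mveyc,sdjdy] -> 18 lines: oqrjs cvznz efvo qrh ffrir lszi qetic rghni qca jbbnv mveyc sdjdy jdyqz qhm enb ulqy vebn odmc
Hunk 6: at line 4 remove [lszi,qetic,rghni] add [pcqu,mgq] -> 17 lines: oqrjs cvznz efvo qrh ffrir pcqu mgq qca jbbnv mveyc sdjdy jdyqz qhm enb ulqy vebn odmc

Answer: oqrjs
cvznz
efvo
qrh
ffrir
pcqu
mgq
qca
jbbnv
mveyc
sdjdy
jdyqz
qhm
enb
ulqy
vebn
odmc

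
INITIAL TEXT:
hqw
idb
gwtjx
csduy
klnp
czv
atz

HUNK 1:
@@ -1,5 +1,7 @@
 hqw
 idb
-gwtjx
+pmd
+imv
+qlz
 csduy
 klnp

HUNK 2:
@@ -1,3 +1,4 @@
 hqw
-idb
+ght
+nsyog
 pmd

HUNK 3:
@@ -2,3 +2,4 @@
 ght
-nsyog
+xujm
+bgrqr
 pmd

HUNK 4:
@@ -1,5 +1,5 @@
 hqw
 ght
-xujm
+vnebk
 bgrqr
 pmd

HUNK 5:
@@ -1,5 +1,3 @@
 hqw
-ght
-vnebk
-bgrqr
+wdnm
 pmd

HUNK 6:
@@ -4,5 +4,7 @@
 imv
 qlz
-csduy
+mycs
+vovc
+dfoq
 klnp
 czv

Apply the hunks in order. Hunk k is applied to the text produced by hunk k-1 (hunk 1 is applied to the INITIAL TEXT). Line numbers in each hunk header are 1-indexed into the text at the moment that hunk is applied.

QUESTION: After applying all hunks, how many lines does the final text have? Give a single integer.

Answer: 11

Derivation:
Hunk 1: at line 1 remove [gwtjx] add [pmd,imv,qlz] -> 9 lines: hqw idb pmd imv qlz csduy klnp czv atz
Hunk 2: at line 1 remove [idb] add [ght,nsyog] -> 10 lines: hqw ght nsyog pmd imv qlz csduy klnp czv atz
Hunk 3: at line 2 remove [nsyog] add [xujm,bgrqr] -> 11 lines: hqw ght xujm bgrqr pmd imv qlz csduy klnp czv atz
Hunk 4: at line 1 remove [xujm] add [vnebk] -> 11 lines: hqw ght vnebk bgrqr pmd imv qlz csduy klnp czv atz
Hunk 5: at line 1 remove [ght,vnebk,bgrqr] add [wdnm] -> 9 lines: hqw wdnm pmd imv qlz csduy klnp czv atz
Hunk 6: at line 4 remove [csduy] add [mycs,vovc,dfoq] -> 11 lines: hqw wdnm pmd imv qlz mycs vovc dfoq klnp czv atz
Final line count: 11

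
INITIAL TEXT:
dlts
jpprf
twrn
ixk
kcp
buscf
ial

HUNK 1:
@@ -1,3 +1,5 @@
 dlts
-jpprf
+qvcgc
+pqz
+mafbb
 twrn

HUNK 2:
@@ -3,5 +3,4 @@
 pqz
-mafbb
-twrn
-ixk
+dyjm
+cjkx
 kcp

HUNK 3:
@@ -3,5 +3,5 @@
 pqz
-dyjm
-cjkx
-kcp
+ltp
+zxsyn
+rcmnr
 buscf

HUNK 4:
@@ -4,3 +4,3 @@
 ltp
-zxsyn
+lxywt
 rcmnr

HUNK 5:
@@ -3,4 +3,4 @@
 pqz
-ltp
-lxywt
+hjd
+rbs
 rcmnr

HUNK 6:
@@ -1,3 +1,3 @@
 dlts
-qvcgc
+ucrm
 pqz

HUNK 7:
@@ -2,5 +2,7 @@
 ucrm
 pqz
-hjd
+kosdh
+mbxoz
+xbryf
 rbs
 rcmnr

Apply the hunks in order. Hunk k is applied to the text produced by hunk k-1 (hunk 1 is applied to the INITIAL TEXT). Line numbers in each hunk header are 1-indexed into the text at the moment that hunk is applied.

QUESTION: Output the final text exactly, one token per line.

Hunk 1: at line 1 remove [jpprf] add [qvcgc,pqz,mafbb] -> 9 lines: dlts qvcgc pqz mafbb twrn ixk kcp buscf ial
Hunk 2: at line 3 remove [mafbb,twrn,ixk] add [dyjm,cjkx] -> 8 lines: dlts qvcgc pqz dyjm cjkx kcp buscf ial
Hunk 3: at line 3 remove [dyjm,cjkx,kcp] add [ltp,zxsyn,rcmnr] -> 8 lines: dlts qvcgc pqz ltp zxsyn rcmnr buscf ial
Hunk 4: at line 4 remove [zxsyn] add [lxywt] -> 8 lines: dlts qvcgc pqz ltp lxywt rcmnr buscf ial
Hunk 5: at line 3 remove [ltp,lxywt] add [hjd,rbs] -> 8 lines: dlts qvcgc pqz hjd rbs rcmnr buscf ial
Hunk 6: at line 1 remove [qvcgc] add [ucrm] -> 8 lines: dlts ucrm pqz hjd rbs rcmnr buscf ial
Hunk 7: at line 2 remove [hjd] add [kosdh,mbxoz,xbryf] -> 10 lines: dlts ucrm pqz kosdh mbxoz xbryf rbs rcmnr buscf ial

Answer: dlts
ucrm
pqz
kosdh
mbxoz
xbryf
rbs
rcmnr
buscf
ial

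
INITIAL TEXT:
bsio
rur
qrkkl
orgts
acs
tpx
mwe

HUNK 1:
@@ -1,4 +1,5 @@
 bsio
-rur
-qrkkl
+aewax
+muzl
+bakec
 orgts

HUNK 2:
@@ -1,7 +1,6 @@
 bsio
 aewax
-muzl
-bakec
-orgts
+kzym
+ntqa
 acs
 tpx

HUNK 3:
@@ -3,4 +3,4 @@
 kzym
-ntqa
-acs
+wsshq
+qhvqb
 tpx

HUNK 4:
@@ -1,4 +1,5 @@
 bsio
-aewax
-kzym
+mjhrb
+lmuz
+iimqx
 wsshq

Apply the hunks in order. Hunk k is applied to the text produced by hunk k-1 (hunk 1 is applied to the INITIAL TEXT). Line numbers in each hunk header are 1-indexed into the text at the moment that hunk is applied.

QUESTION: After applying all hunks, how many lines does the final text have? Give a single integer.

Hunk 1: at line 1 remove [rur,qrkkl] add [aewax,muzl,bakec] -> 8 lines: bsio aewax muzl bakec orgts acs tpx mwe
Hunk 2: at line 1 remove [muzl,bakec,orgts] add [kzym,ntqa] -> 7 lines: bsio aewax kzym ntqa acs tpx mwe
Hunk 3: at line 3 remove [ntqa,acs] add [wsshq,qhvqb] -> 7 lines: bsio aewax kzym wsshq qhvqb tpx mwe
Hunk 4: at line 1 remove [aewax,kzym] add [mjhrb,lmuz,iimqx] -> 8 lines: bsio mjhrb lmuz iimqx wsshq qhvqb tpx mwe
Final line count: 8

Answer: 8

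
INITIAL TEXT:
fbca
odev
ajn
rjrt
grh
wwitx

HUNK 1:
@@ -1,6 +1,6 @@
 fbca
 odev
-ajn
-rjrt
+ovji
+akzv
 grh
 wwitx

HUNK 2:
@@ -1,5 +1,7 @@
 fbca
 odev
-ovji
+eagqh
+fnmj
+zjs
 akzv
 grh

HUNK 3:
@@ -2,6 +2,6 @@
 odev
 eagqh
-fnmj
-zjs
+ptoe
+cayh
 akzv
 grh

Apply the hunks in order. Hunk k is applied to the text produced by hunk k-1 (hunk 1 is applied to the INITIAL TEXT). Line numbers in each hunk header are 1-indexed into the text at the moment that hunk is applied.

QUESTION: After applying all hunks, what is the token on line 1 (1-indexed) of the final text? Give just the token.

Hunk 1: at line 1 remove [ajn,rjrt] add [ovji,akzv] -> 6 lines: fbca odev ovji akzv grh wwitx
Hunk 2: at line 1 remove [ovji] add [eagqh,fnmj,zjs] -> 8 lines: fbca odev eagqh fnmj zjs akzv grh wwitx
Hunk 3: at line 2 remove [fnmj,zjs] add [ptoe,cayh] -> 8 lines: fbca odev eagqh ptoe cayh akzv grh wwitx
Final line 1: fbca

Answer: fbca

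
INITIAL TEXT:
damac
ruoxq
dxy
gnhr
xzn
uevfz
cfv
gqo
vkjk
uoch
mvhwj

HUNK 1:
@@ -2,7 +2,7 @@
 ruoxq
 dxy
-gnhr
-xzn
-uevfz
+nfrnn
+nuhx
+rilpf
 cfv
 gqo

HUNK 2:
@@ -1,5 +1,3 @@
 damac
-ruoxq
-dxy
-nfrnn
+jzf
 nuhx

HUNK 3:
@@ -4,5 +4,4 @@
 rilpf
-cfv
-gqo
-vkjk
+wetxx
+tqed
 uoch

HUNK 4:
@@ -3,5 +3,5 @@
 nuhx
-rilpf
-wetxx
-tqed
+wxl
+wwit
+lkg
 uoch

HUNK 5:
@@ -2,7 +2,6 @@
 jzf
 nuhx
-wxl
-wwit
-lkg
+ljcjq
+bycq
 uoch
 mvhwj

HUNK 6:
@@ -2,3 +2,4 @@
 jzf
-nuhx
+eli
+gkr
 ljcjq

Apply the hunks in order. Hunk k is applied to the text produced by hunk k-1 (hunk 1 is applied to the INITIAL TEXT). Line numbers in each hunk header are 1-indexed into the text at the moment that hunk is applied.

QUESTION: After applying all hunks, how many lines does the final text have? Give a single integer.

Answer: 8

Derivation:
Hunk 1: at line 2 remove [gnhr,xzn,uevfz] add [nfrnn,nuhx,rilpf] -> 11 lines: damac ruoxq dxy nfrnn nuhx rilpf cfv gqo vkjk uoch mvhwj
Hunk 2: at line 1 remove [ruoxq,dxy,nfrnn] add [jzf] -> 9 lines: damac jzf nuhx rilpf cfv gqo vkjk uoch mvhwj
Hunk 3: at line 4 remove [cfv,gqo,vkjk] add [wetxx,tqed] -> 8 lines: damac jzf nuhx rilpf wetxx tqed uoch mvhwj
Hunk 4: at line 3 remove [rilpf,wetxx,tqed] add [wxl,wwit,lkg] -> 8 lines: damac jzf nuhx wxl wwit lkg uoch mvhwj
Hunk 5: at line 2 remove [wxl,wwit,lkg] add [ljcjq,bycq] -> 7 lines: damac jzf nuhx ljcjq bycq uoch mvhwj
Hunk 6: at line 2 remove [nuhx] add [eli,gkr] -> 8 lines: damac jzf eli gkr ljcjq bycq uoch mvhwj
Final line count: 8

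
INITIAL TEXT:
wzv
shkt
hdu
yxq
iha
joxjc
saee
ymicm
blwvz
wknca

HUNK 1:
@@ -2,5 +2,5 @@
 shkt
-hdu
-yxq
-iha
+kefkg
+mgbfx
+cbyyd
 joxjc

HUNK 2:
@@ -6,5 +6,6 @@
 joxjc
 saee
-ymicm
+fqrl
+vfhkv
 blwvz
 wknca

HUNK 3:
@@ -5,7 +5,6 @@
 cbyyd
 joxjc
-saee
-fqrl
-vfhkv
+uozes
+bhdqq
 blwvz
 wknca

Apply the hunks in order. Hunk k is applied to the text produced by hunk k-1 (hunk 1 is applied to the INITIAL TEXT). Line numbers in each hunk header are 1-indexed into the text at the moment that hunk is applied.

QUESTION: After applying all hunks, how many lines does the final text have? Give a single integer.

Answer: 10

Derivation:
Hunk 1: at line 2 remove [hdu,yxq,iha] add [kefkg,mgbfx,cbyyd] -> 10 lines: wzv shkt kefkg mgbfx cbyyd joxjc saee ymicm blwvz wknca
Hunk 2: at line 6 remove [ymicm] add [fqrl,vfhkv] -> 11 lines: wzv shkt kefkg mgbfx cbyyd joxjc saee fqrl vfhkv blwvz wknca
Hunk 3: at line 5 remove [saee,fqrl,vfhkv] add [uozes,bhdqq] -> 10 lines: wzv shkt kefkg mgbfx cbyyd joxjc uozes bhdqq blwvz wknca
Final line count: 10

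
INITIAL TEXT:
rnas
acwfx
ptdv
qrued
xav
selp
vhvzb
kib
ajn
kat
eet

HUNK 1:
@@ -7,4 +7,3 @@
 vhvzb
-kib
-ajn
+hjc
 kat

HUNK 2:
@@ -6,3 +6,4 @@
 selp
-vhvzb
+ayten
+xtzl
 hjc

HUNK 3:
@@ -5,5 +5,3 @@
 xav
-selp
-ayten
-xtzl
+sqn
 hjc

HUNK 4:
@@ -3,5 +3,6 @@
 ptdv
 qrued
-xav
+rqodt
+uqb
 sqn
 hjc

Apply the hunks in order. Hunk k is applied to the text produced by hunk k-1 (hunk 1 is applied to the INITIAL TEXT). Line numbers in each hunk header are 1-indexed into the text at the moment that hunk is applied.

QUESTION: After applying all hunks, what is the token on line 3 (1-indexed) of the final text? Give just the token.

Answer: ptdv

Derivation:
Hunk 1: at line 7 remove [kib,ajn] add [hjc] -> 10 lines: rnas acwfx ptdv qrued xav selp vhvzb hjc kat eet
Hunk 2: at line 6 remove [vhvzb] add [ayten,xtzl] -> 11 lines: rnas acwfx ptdv qrued xav selp ayten xtzl hjc kat eet
Hunk 3: at line 5 remove [selp,ayten,xtzl] add [sqn] -> 9 lines: rnas acwfx ptdv qrued xav sqn hjc kat eet
Hunk 4: at line 3 remove [xav] add [rqodt,uqb] -> 10 lines: rnas acwfx ptdv qrued rqodt uqb sqn hjc kat eet
Final line 3: ptdv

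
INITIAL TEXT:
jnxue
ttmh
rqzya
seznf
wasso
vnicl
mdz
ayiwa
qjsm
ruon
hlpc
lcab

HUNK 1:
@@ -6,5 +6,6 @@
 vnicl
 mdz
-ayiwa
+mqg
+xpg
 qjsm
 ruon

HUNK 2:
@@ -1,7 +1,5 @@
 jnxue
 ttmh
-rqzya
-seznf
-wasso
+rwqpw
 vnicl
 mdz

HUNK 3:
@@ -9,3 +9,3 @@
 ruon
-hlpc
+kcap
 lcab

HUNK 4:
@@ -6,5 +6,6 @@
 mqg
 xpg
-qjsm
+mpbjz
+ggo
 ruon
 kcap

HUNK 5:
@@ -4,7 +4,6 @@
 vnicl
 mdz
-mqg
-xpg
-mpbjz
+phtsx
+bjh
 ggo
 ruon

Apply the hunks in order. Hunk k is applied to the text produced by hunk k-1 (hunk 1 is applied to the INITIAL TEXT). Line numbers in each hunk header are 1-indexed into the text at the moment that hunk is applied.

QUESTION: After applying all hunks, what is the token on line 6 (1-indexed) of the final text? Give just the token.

Hunk 1: at line 6 remove [ayiwa] add [mqg,xpg] -> 13 lines: jnxue ttmh rqzya seznf wasso vnicl mdz mqg xpg qjsm ruon hlpc lcab
Hunk 2: at line 1 remove [rqzya,seznf,wasso] add [rwqpw] -> 11 lines: jnxue ttmh rwqpw vnicl mdz mqg xpg qjsm ruon hlpc lcab
Hunk 3: at line 9 remove [hlpc] add [kcap] -> 11 lines: jnxue ttmh rwqpw vnicl mdz mqg xpg qjsm ruon kcap lcab
Hunk 4: at line 6 remove [qjsm] add [mpbjz,ggo] -> 12 lines: jnxue ttmh rwqpw vnicl mdz mqg xpg mpbjz ggo ruon kcap lcab
Hunk 5: at line 4 remove [mqg,xpg,mpbjz] add [phtsx,bjh] -> 11 lines: jnxue ttmh rwqpw vnicl mdz phtsx bjh ggo ruon kcap lcab
Final line 6: phtsx

Answer: phtsx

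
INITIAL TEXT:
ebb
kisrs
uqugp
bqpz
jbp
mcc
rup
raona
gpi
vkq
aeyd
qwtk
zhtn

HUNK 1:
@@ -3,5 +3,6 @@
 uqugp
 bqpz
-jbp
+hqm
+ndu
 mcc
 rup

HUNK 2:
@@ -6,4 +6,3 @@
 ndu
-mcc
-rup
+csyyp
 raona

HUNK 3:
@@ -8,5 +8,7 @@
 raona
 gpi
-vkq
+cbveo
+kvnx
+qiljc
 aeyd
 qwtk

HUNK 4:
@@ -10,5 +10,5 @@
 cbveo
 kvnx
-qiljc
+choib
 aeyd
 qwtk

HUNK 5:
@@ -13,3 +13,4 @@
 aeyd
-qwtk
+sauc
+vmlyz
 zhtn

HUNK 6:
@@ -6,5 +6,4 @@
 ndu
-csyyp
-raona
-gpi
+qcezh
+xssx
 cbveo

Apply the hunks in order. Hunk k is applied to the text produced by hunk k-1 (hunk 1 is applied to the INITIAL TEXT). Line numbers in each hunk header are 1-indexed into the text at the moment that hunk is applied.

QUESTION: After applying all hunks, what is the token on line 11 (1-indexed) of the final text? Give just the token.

Answer: choib

Derivation:
Hunk 1: at line 3 remove [jbp] add [hqm,ndu] -> 14 lines: ebb kisrs uqugp bqpz hqm ndu mcc rup raona gpi vkq aeyd qwtk zhtn
Hunk 2: at line 6 remove [mcc,rup] add [csyyp] -> 13 lines: ebb kisrs uqugp bqpz hqm ndu csyyp raona gpi vkq aeyd qwtk zhtn
Hunk 3: at line 8 remove [vkq] add [cbveo,kvnx,qiljc] -> 15 lines: ebb kisrs uqugp bqpz hqm ndu csyyp raona gpi cbveo kvnx qiljc aeyd qwtk zhtn
Hunk 4: at line 10 remove [qiljc] add [choib] -> 15 lines: ebb kisrs uqugp bqpz hqm ndu csyyp raona gpi cbveo kvnx choib aeyd qwtk zhtn
Hunk 5: at line 13 remove [qwtk] add [sauc,vmlyz] -> 16 lines: ebb kisrs uqugp bqpz hqm ndu csyyp raona gpi cbveo kvnx choib aeyd sauc vmlyz zhtn
Hunk 6: at line 6 remove [csyyp,raona,gpi] add [qcezh,xssx] -> 15 lines: ebb kisrs uqugp bqpz hqm ndu qcezh xssx cbveo kvnx choib aeyd sauc vmlyz zhtn
Final line 11: choib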